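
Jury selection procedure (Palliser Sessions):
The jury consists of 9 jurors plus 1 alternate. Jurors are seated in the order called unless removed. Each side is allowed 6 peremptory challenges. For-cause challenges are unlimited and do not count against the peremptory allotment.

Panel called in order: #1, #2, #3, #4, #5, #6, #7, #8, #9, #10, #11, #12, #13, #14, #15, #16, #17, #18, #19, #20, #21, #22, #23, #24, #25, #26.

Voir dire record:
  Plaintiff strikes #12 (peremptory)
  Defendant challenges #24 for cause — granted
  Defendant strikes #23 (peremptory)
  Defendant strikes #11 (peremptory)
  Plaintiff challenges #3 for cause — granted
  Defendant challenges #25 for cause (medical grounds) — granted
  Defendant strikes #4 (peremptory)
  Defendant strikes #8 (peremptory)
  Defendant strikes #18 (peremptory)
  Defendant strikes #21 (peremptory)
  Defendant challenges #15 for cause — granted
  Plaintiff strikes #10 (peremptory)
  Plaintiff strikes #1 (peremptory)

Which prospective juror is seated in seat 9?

Removed: #1, #3, #4, #8, #10, #11, #12, #15, #18, #21, #23, #24, #25.
Seating in order: seats 1–9 → #2, #5, #6, #7, #9, #13, #14, #16, #17; alternates → #19.
So seat 9 is #17.

17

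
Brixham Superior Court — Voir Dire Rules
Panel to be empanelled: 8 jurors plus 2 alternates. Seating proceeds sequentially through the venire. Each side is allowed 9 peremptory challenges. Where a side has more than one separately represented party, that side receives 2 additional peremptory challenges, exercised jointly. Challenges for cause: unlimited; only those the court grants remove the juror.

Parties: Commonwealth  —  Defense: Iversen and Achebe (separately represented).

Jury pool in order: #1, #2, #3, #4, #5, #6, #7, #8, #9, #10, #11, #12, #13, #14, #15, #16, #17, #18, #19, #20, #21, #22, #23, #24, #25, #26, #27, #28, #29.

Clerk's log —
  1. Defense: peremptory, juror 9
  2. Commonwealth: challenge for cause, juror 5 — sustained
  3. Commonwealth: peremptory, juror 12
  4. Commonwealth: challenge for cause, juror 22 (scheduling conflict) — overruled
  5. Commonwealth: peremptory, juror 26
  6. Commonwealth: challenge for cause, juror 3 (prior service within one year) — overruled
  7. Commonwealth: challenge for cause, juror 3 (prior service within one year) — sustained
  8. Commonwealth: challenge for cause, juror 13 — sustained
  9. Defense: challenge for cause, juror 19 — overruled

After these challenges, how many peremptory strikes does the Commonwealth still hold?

Commonwealth allotment: 9.
Commonwealth peremptories used: #12, #26 — 2 (for-cause on #5, #22, #3, #3, #13 don't count).
Remaining: 9 − 2 = 7.

7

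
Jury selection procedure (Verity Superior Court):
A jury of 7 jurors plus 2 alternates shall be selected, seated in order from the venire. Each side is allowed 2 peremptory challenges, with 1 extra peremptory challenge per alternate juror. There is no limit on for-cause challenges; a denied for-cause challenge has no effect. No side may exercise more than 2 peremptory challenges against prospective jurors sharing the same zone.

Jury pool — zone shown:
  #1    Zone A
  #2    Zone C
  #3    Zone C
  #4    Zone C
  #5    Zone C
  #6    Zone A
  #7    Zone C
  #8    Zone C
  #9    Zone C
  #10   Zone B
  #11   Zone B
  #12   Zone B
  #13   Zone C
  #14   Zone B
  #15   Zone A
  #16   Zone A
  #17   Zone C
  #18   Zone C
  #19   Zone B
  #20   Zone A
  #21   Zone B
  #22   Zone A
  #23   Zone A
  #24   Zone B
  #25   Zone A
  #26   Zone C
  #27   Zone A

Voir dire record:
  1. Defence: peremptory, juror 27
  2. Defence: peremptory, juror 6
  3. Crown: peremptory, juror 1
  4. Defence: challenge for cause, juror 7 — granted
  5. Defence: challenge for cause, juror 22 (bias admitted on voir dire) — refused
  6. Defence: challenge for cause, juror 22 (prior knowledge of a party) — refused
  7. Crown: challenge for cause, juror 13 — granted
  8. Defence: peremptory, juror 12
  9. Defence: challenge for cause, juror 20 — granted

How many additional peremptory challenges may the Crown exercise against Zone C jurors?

2

Crown peremptories so far: #1 — 1 of 4 used, 3 left overall.
Against Zone C: none yet — per-zone cap 2 leaves 2.
Binding limit: min(3, 2) = 2.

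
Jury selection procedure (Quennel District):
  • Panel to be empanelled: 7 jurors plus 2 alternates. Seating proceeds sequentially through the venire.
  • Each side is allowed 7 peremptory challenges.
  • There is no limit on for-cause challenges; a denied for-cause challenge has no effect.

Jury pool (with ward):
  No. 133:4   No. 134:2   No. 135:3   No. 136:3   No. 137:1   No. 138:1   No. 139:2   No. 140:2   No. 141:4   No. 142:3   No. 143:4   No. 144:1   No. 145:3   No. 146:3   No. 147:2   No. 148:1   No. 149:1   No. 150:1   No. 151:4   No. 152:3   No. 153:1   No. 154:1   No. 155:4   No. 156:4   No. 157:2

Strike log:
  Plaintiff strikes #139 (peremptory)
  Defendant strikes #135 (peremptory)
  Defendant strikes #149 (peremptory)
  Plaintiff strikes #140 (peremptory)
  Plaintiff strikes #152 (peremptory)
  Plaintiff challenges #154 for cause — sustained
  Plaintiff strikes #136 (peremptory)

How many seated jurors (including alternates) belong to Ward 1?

Removed: #135, #136, #139, #140, #149, #152, #154.
Seated (9 incl. alternates): #133, #134, #137, #138, #141, #142, #143, #144, #145.
Of those, in Ward 1: #137, #138, #144 → 3.

3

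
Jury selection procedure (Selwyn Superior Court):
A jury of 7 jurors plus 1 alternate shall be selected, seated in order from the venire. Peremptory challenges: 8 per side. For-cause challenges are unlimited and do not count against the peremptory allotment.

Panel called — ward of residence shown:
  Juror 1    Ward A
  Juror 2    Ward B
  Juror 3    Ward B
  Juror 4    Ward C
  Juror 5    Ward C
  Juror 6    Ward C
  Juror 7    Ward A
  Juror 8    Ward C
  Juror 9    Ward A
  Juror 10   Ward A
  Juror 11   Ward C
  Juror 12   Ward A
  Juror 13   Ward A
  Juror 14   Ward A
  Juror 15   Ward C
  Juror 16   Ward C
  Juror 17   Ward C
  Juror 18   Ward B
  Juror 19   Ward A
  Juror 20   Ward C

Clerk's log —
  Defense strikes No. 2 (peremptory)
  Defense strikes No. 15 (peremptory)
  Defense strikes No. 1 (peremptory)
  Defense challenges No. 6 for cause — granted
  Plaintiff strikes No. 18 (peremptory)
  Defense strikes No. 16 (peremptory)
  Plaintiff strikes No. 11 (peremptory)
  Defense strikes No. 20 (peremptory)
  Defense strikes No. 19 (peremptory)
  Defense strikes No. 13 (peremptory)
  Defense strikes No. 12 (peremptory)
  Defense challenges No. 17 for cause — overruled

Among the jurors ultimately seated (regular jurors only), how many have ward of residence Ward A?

Removed: #1, #2, #6, #11, #12, #13, #15, #16, #18, #19, #20.
Seated jurors 1–7: #3, #4, #5, #7, #8, #9, #10 (alternates #14 not counted).
Of those, in Ward A: #7, #9, #10 → 3.

3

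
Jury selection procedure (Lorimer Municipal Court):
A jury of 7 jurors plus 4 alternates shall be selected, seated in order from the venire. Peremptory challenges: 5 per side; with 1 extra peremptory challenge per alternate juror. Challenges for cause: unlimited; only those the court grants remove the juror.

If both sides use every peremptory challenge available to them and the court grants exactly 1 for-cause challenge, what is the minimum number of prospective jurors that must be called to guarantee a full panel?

30

Seats to fill: 7 + 4 alternates = 11.
Peremptories: 5 + 1×4 = 9 per side × 2 sides = 18.
For-cause removals: 1.
Minimum venire: 11 + 18 + 1 = 30.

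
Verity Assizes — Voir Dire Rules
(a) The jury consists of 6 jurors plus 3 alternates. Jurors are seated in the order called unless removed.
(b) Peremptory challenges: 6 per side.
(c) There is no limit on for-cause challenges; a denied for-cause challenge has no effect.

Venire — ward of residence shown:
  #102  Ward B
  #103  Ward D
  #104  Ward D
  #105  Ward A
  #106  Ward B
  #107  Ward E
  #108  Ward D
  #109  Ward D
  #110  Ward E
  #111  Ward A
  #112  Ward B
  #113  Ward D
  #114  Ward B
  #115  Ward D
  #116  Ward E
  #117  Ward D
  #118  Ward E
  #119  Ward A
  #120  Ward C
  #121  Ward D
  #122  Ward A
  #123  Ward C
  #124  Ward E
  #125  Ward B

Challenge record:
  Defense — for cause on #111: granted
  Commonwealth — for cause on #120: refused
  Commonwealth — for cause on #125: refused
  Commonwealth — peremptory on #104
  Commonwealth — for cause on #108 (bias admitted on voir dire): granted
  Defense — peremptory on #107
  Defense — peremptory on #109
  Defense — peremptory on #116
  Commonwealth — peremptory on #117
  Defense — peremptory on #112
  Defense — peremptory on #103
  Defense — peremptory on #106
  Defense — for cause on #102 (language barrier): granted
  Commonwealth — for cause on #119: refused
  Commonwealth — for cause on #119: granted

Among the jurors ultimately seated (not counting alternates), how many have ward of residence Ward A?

1

Removed: #102, #103, #104, #106, #107, #108, #109, #111, #112, #116, #117, #119.
Seated jurors 1–6: #105, #110, #113, #114, #115, #118 (alternates #120, #121, #122 not counted).
Of those, in Ward A: #105 → 1.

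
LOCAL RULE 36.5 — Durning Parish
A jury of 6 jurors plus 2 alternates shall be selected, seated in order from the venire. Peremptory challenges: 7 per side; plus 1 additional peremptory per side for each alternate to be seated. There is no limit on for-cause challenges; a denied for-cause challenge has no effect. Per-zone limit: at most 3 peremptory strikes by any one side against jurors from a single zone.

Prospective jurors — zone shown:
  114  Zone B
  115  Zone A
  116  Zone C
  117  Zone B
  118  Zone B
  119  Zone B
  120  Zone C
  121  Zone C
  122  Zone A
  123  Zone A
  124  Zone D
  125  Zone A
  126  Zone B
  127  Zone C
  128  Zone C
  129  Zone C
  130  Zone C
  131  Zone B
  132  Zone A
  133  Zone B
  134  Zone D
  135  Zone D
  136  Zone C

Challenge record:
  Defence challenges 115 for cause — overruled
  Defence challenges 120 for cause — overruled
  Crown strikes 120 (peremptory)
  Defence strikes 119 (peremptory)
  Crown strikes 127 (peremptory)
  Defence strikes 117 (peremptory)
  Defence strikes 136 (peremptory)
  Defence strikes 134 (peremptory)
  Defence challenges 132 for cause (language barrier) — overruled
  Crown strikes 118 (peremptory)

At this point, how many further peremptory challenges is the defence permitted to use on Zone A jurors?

3

Defence peremptories so far: #119, #117, #136, #134 — 4 of 9 used, 5 left overall.
Against Zone A: none yet — per-zone cap 3 leaves 3.
Binding limit: min(5, 3) = 3.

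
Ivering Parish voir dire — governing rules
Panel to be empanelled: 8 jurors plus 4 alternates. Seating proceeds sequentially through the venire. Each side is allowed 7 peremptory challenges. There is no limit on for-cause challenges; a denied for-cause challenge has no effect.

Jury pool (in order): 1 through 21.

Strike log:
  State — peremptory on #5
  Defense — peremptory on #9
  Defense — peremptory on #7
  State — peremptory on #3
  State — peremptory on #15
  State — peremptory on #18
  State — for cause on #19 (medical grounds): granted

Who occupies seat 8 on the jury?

Removed: #3, #5, #7, #9, #15, #18, #19.
Seating in order: seats 1–8 → #1, #2, #4, #6, #8, #10, #11, #12; alternates → #13, #14, #16, #17.
So seat 8 is #12.

12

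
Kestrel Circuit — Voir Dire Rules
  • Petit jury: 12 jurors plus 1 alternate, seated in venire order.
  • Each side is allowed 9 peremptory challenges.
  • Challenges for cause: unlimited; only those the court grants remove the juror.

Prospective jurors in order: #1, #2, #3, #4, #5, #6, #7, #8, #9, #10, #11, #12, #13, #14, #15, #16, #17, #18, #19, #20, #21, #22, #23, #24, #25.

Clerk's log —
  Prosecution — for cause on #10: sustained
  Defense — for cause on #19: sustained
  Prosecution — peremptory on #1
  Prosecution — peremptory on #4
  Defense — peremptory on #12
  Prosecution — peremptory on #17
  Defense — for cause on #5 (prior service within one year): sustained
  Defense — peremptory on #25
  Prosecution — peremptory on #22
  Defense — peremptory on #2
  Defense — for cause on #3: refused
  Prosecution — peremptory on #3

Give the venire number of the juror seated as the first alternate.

Removed: #1, #2, #3, #4, #5, #10, #12, #17, #19, #22, #25.
Filling seats in venire order through position 13: #6, #7, #8, #9, #11, #13, #14, #15, #16, #18, #20, #21, #23.
So alternate 1 is #23.

23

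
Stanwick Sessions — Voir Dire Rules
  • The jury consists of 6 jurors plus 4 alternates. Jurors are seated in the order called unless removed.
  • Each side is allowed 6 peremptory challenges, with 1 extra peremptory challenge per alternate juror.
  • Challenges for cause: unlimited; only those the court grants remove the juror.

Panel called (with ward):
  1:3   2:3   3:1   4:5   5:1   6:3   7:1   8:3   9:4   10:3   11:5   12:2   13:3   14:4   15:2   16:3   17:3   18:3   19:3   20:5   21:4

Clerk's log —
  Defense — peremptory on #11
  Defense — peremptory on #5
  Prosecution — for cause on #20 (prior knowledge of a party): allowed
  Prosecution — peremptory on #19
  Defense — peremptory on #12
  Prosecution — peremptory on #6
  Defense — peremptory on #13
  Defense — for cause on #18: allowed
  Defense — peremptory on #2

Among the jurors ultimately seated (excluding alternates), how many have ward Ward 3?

2

Removed: #2, #5, #6, #11, #12, #13, #18, #19, #20.
Seated jurors 1–6: #1, #3, #4, #7, #8, #9 (alternates #10, #14, #15, #16 not counted).
Of those, in Ward 3: #1, #8 → 2.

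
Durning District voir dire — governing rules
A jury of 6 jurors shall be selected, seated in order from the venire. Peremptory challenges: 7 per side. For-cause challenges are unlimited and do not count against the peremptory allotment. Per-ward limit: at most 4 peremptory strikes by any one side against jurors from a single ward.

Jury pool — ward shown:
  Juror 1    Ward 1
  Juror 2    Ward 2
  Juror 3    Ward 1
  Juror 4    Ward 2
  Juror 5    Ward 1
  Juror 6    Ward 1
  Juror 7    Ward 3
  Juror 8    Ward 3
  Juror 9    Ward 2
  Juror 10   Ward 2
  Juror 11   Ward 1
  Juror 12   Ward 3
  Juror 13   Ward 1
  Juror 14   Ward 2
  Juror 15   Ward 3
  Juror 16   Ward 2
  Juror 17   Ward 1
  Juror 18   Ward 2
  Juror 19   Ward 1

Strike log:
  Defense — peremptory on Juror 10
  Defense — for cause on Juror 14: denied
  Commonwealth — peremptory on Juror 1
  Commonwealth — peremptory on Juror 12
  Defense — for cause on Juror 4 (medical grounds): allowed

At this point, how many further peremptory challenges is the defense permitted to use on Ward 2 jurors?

3

Defense peremptories so far: #10 — 1 of 7 used, 6 left overall.
Against Ward 2: #10 — 1 used; per-ward cap 4 leaves 3.
Binding limit: min(6, 3) = 3.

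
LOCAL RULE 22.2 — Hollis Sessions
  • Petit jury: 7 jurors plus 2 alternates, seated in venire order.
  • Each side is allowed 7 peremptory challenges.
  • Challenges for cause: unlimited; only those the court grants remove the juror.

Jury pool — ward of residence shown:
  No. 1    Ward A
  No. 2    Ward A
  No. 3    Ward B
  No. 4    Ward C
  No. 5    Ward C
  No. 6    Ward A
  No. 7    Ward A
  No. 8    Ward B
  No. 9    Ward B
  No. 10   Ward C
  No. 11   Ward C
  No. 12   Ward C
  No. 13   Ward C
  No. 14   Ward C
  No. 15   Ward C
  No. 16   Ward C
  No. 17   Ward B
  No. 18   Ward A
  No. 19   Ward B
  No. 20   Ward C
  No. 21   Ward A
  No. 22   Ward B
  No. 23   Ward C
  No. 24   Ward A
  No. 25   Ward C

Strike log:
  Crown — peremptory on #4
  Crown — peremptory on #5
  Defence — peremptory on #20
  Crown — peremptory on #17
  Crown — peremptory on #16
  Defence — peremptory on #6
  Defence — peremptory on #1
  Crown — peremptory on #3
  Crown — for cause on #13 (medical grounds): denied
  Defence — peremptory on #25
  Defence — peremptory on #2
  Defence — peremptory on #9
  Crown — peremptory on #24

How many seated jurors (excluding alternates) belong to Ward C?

Removed: #1, #2, #3, #4, #5, #6, #9, #16, #17, #20, #24, #25.
Seated jurors 1–7: #7, #8, #10, #11, #12, #13, #14 (alternates #15, #18 not counted).
Of those, in Ward C: #10, #11, #12, #13, #14 → 5.

5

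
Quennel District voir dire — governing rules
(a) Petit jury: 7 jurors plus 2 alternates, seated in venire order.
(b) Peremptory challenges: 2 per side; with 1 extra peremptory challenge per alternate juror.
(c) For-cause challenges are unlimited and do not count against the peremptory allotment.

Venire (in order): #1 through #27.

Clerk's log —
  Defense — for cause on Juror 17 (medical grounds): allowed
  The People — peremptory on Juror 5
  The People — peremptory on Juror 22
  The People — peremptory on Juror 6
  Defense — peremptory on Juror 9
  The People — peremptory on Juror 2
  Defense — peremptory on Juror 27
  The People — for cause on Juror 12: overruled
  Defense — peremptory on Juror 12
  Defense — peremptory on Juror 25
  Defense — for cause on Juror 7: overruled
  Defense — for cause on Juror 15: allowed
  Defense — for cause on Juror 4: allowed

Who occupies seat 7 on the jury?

Removed: #2, #4, #5, #6, #9, #12, #15, #17, #22, #25, #27. (#7 stays — for-cause denied.)
Seating in order: seats 1–7 → #1, #3, #7, #8, #10, #11, #13; alternates → #14, #16.
So seat 7 is #13.

13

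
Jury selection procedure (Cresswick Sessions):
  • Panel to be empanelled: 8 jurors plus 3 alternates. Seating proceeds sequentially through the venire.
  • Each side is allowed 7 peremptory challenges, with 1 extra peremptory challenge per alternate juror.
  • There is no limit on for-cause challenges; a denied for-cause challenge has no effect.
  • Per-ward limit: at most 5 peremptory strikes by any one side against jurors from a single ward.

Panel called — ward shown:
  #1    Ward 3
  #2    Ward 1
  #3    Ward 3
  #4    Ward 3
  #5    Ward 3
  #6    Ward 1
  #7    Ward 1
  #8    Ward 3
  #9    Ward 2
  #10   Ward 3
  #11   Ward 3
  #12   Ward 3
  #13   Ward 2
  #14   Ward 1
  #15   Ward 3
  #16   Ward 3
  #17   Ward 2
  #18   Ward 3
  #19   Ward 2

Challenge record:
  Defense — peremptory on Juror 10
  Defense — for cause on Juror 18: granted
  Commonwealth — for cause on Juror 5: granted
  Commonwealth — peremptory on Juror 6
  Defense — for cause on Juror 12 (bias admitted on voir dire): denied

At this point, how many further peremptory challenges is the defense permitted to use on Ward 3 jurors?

4

Defense peremptories so far: #10 — 1 of 10 used, 9 left overall.
Against Ward 3: #10 — 1 used; per-ward cap 5 leaves 4.
Binding limit: min(9, 4) = 4.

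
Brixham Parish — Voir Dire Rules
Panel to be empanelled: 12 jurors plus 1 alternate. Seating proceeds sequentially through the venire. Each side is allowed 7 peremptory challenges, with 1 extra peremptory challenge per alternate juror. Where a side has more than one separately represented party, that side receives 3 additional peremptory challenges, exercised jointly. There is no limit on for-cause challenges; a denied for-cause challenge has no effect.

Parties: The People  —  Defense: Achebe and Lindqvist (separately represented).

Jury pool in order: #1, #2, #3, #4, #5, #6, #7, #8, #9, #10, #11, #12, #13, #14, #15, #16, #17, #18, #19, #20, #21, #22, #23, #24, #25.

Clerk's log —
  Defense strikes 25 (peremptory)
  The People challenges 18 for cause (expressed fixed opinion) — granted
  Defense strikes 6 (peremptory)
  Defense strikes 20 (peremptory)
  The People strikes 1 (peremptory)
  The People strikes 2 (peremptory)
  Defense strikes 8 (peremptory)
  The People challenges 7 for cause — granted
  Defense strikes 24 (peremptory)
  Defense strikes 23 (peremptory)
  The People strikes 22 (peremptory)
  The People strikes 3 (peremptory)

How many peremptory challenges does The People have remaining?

4

The People allotment: 7 base + 1 × 1 alternate = 8.
The People peremptories used: #1, #2, #22, #3 — 4 (for-cause on #18, #7 don't count).
Remaining: 8 − 4 = 4.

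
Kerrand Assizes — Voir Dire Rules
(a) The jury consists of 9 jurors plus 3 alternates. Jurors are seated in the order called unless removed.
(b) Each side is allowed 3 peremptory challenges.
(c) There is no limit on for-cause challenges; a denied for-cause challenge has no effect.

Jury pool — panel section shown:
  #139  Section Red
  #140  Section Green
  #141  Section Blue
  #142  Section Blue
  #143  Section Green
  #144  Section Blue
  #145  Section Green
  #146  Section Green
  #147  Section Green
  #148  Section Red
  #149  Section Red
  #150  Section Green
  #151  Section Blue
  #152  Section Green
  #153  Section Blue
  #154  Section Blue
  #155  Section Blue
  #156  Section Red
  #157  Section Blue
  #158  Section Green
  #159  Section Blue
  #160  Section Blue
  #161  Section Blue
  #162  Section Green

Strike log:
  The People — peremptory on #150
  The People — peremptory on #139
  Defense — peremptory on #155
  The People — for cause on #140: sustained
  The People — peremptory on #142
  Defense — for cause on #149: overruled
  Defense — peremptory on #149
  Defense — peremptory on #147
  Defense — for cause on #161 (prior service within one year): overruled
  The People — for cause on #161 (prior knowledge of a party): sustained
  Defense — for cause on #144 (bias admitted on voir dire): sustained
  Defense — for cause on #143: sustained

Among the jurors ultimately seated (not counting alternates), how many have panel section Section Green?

Removed: #139, #140, #142, #143, #144, #147, #149, #150, #155, #161.
Seated jurors 1–9: #141, #145, #146, #148, #151, #152, #153, #154, #156 (alternates #157, #158, #159 not counted).
Of those, in Section Green: #145, #146, #152 → 3.

3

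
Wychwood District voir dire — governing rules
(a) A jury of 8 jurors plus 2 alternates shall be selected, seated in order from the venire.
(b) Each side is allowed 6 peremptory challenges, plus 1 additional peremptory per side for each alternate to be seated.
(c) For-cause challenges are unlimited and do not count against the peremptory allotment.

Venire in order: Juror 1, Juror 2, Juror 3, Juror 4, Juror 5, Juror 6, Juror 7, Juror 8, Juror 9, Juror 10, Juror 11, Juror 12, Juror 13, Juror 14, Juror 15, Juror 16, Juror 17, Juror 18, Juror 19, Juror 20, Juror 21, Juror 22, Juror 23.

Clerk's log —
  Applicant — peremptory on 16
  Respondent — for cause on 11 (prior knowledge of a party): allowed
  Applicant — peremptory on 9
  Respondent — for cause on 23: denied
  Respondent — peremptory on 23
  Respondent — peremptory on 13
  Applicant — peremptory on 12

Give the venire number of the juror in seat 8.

Removed: #9, #11, #12, #13, #16, #23.
Seating in order: seats 1–8 → #1, #2, #3, #4, #5, #6, #7, #8; alternates → #10, #14.
So seat 8 is #8.

8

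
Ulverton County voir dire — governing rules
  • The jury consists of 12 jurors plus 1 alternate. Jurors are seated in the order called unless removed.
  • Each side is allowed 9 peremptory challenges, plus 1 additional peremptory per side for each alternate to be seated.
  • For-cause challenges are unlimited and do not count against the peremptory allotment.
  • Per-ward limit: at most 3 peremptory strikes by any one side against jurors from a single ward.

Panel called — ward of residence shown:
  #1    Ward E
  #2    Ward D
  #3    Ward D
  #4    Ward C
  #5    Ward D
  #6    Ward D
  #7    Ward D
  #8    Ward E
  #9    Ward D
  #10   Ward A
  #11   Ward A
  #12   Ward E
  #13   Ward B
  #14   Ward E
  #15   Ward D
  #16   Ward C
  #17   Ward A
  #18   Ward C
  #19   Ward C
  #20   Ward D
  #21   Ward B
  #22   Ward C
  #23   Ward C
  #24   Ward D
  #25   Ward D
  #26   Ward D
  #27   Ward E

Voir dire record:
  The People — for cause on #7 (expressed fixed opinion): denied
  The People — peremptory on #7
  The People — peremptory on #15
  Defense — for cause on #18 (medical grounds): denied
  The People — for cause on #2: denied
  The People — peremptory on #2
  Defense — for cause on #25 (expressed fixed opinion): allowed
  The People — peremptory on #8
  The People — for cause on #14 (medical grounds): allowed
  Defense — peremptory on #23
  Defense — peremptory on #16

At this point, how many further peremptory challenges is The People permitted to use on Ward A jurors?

3

The People peremptories so far: #7, #15, #2, #8 — 4 of 10 used, 6 left overall.
Against Ward A: none yet — per-ward cap 3 leaves 3.
Binding limit: min(6, 3) = 3.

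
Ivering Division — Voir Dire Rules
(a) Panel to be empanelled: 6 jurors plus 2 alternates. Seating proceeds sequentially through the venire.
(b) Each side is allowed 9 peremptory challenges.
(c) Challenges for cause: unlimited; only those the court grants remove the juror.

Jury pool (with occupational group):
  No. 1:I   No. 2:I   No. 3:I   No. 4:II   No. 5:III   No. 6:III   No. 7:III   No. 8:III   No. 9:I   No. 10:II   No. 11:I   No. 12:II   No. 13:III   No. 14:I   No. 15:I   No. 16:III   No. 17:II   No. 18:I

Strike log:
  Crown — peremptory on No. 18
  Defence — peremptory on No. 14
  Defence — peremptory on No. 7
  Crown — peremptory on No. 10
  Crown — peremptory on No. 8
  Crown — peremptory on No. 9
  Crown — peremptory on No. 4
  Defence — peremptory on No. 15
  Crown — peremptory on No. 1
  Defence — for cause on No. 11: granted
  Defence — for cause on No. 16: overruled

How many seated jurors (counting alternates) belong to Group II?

2

Removed: #1, #4, #7, #8, #9, #10, #11, #14, #15, #18.
Seated (8 incl. alternates): #2, #3, #5, #6, #12, #13, #16, #17.
Of those, in Group II: #12, #17 → 2.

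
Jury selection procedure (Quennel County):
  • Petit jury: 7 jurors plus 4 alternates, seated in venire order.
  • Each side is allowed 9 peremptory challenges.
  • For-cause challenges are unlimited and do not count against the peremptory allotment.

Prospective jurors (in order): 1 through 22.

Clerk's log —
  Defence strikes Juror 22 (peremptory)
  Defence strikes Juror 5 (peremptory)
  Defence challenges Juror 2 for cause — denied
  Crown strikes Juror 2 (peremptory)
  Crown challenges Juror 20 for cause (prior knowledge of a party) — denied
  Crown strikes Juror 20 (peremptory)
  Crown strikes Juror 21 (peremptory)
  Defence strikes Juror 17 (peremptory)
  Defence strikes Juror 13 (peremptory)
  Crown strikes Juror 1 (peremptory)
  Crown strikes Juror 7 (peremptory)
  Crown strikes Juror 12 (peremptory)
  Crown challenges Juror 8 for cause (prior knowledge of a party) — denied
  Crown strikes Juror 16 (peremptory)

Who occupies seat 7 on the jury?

Removed: #1, #2, #5, #7, #12, #13, #16, #17, #20, #21, #22. (#8 stays — for-cause denied.)
Filling seats in venire order through position 7: #3, #4, #6, #8, #9, #10, #11.
So seat 7 is #11.

11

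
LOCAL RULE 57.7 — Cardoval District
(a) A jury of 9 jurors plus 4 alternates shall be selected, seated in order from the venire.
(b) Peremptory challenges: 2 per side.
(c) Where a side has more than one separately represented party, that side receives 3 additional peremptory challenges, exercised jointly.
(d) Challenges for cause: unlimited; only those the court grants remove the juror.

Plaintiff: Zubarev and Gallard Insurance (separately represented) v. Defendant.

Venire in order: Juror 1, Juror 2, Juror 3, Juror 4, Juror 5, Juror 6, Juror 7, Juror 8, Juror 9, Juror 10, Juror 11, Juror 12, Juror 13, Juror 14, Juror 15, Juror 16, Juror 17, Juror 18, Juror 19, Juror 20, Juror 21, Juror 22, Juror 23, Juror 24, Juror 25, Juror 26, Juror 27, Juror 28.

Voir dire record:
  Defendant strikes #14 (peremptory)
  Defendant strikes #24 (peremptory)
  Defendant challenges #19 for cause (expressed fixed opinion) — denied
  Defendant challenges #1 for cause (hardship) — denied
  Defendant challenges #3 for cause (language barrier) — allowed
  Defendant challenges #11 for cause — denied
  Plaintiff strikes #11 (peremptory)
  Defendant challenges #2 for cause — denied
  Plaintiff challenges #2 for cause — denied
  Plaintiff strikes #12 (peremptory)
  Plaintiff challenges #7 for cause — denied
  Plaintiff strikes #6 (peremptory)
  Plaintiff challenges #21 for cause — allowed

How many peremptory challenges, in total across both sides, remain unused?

Plaintiff allotment: 2 base + 3 multi-party = 5. Defendant allotment: 2.
Plaintiff peremptories used: #11, #12, #6 — 3 (for-cause on #2, #7, #21 don't count).
Defendant peremptories used: #14, #24 — 2 (for-cause on #19, #1, #3, #11, #2 don't count).
Remaining: (5 − 3) + (2 − 2) = 2.

2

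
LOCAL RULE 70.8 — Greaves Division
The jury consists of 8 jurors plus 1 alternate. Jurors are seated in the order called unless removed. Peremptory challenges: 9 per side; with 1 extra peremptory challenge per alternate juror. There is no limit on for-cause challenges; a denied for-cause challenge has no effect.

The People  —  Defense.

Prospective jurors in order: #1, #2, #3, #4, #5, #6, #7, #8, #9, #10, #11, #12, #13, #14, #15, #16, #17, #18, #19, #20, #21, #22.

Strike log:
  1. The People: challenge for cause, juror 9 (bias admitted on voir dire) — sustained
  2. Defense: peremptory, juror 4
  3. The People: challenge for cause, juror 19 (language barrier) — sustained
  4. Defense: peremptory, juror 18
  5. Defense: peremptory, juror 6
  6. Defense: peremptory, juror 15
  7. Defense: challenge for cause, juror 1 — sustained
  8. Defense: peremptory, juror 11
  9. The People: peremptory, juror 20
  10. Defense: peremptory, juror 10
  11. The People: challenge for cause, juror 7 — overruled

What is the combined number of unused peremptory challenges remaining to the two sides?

The People allotment: 9 base + 1 × 1 alternate = 10. Defense allotment: 9 base + 1 × 1 alternate = 10.
The People peremptories used: #20 — 1 (for-cause on #9, #19, #7 don't count).
Defense peremptories used: #4, #18, #6, #15, #11, #10 — 6 (the for-cause on #1 doesn't count).
Remaining: (10 − 1) + (10 − 6) = 13.

13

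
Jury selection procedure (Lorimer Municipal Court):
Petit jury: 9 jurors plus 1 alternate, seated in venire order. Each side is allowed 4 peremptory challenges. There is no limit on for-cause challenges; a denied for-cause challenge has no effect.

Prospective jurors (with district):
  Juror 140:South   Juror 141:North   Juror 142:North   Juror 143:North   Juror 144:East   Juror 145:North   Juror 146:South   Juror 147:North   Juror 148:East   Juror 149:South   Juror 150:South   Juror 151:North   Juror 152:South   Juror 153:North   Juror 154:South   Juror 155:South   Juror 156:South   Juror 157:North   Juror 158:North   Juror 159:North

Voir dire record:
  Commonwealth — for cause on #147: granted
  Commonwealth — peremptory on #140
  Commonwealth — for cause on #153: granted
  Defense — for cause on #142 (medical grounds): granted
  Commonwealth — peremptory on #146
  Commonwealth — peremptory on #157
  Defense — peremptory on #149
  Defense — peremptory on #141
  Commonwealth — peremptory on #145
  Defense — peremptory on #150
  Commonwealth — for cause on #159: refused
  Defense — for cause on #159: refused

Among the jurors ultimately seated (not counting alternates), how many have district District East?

Removed: #140, #141, #142, #145, #146, #147, #149, #150, #153, #157.
Seated jurors 1–9: #143, #144, #148, #151, #152, #154, #155, #156, #158 (alternates #159 not counted).
Of those, in District East: #144, #148 → 2.

2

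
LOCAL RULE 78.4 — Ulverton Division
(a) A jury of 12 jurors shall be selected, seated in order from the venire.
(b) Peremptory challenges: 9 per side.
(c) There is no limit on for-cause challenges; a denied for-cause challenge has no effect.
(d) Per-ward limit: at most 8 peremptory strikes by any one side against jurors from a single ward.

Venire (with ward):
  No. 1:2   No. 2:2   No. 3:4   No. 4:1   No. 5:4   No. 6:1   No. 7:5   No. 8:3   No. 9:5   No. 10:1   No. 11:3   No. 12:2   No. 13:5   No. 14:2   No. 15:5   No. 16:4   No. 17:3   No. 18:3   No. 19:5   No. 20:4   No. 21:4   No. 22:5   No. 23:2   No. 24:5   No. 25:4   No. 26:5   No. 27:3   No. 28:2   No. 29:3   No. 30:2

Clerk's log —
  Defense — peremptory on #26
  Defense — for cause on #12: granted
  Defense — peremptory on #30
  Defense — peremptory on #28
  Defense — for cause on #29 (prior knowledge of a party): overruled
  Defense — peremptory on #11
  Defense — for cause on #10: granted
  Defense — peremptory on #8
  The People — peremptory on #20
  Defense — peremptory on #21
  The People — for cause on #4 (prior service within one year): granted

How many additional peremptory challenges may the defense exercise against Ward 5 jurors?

3

Defense peremptories so far: #26, #30, #28, #11, #8, #21 — 6 of 9 used, 3 left overall.
Against Ward 5: #26 — 1 used; per-ward cap 8 leaves 7.
Binding limit: min(3, 7) = 3.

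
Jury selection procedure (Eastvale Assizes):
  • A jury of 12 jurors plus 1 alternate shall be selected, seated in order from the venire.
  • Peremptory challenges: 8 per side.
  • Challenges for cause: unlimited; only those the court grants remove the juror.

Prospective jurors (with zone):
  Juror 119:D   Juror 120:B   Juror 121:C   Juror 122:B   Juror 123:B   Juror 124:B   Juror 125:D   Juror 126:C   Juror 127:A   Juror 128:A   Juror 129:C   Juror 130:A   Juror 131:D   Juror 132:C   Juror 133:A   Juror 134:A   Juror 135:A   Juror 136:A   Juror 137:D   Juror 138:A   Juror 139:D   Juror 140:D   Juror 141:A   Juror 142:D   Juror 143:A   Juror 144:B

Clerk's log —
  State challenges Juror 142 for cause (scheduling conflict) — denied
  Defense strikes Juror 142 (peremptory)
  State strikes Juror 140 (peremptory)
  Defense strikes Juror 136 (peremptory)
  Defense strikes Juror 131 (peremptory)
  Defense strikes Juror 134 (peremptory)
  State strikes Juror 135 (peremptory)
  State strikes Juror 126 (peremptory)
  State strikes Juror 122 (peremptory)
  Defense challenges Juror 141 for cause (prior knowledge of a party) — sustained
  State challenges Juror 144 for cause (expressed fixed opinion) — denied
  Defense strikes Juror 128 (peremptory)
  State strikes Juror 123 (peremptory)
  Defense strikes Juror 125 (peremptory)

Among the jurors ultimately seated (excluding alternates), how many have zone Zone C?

3

Removed: #122, #123, #125, #126, #128, #131, #134, #135, #136, #140, #141, #142.
Seated jurors 1–12: #119, #120, #121, #124, #127, #129, #130, #132, #133, #137, #138, #139 (alternates #143 not counted).
Of those, in Zone C: #121, #129, #132 → 3.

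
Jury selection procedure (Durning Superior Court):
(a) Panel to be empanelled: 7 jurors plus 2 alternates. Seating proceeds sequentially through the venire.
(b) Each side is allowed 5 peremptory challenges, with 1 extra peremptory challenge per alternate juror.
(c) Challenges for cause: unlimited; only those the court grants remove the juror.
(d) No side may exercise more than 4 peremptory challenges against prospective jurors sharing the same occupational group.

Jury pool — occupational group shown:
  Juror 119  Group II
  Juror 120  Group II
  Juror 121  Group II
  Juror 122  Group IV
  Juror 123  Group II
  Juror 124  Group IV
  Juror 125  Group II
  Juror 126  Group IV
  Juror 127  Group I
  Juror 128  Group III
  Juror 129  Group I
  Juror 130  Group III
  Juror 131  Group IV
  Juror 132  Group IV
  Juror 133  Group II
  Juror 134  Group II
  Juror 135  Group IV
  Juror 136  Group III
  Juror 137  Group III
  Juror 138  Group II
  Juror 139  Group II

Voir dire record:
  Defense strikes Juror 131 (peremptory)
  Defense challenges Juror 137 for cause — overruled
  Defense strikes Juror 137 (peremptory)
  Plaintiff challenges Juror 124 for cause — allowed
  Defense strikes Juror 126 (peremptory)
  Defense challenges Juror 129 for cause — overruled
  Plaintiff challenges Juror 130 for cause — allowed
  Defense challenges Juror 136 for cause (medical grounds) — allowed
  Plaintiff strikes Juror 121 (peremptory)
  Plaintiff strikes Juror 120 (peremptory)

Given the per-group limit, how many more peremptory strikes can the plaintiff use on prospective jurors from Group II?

Plaintiff peremptories so far: #121, #120 — 2 of 7 used, 5 left overall.
Against Group II: #121, #120 — 2 used; per-group cap 4 leaves 2.
Binding limit: min(5, 2) = 2.

2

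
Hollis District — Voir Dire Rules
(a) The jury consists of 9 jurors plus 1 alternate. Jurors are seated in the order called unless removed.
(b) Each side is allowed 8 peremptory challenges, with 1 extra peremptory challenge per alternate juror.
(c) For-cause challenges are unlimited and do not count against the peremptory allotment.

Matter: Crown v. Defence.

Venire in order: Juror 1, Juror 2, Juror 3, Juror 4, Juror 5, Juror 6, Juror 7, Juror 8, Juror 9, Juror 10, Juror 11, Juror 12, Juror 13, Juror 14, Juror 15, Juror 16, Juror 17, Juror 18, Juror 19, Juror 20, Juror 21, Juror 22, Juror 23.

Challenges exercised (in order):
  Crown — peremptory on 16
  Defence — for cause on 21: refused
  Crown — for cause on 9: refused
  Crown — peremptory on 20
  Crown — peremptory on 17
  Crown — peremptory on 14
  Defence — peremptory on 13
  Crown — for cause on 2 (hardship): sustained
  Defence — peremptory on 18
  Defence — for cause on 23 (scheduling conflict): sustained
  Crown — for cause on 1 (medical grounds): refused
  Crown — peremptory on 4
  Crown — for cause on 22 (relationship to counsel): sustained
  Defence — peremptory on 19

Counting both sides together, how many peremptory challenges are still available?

10

Crown allotment: 8 base + 1 × 1 alternate = 9. Defence allotment: 8 base + 1 × 1 alternate = 9.
Crown peremptories used: #16, #20, #17, #14, #4 — 5 (for-cause on #9, #2, #1, #22 don't count).
Defence peremptories used: #13, #18, #19 — 3 (for-cause on #21, #23 don't count).
Remaining: (9 − 5) + (9 − 3) = 10.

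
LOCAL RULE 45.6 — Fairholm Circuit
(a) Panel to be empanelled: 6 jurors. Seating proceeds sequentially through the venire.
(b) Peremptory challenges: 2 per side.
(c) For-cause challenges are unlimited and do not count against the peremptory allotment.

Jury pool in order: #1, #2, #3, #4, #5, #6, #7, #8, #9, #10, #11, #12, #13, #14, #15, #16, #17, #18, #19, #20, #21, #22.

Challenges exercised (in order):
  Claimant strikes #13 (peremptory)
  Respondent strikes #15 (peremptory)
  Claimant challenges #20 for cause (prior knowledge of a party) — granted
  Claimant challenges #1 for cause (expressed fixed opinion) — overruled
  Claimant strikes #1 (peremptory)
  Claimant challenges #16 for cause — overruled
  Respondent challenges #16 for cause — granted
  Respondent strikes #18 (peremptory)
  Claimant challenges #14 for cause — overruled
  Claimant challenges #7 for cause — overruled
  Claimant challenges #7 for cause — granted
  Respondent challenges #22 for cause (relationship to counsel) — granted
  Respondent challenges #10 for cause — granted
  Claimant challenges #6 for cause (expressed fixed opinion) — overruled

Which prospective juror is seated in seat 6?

8

Removed: #1, #7, #10, #13, #15, #16, #18, #20, #22. (#6, #14 stay — for-cause denied.)
Filling seats in venire order through position 6: #2, #3, #4, #5, #6, #8.
So seat 6 is #8.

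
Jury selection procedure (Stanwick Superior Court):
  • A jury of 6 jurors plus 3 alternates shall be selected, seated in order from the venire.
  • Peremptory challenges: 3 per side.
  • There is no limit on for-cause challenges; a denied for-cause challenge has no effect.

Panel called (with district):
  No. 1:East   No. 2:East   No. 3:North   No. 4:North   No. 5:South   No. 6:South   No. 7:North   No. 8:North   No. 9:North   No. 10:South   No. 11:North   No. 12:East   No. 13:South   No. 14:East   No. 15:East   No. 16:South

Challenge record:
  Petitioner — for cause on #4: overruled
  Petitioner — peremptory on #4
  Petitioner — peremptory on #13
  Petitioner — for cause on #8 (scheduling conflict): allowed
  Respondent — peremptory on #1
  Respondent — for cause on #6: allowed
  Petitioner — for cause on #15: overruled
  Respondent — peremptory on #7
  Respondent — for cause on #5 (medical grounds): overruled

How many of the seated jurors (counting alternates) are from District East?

4

Removed: #1, #4, #6, #7, #8, #13.
Seated (9 incl. alternates): #2, #3, #5, #9, #10, #11, #12, #14, #15.
Of those, in District East: #2, #12, #14, #15 → 4.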